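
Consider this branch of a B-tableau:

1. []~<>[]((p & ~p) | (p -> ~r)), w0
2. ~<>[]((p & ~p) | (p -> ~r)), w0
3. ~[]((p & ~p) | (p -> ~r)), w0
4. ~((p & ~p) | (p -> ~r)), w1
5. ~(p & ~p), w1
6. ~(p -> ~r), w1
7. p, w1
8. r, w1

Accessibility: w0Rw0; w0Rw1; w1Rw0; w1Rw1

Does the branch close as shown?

No world carries both an atom and its negation.

Open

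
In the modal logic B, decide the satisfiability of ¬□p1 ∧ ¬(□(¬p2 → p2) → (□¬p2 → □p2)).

Unsatisfiable (every branch closes)

1. ¬□p1 ∧ ¬(□(¬p2 → p2) → (□¬p2 → □p2)), 0
2. ¬□p1, 0
3. ¬(□(¬p2 → p2) → (□¬p2 → □p2)), 0
4. □(¬p2 → p2), 0
5. ¬(□¬p2 → □p2), 0
6. □¬p2, 0
7. ¬□p2, 0
8. ¬p2 → p2, 0
9. ¬p2, 0
10. p2, 0
Accessibility: 0R0
Branch closes: p2 and ¬p2 both at 0.
(One branch shown.) All branches close.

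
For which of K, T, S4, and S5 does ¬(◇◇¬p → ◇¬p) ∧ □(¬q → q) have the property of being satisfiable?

S4-tableau for the formula:
1. ¬(◇◇¬p → ◇¬p) ∧ □(¬q → q), u
2. ¬(◇◇¬p → ◇¬p), u   [∧-rule on 1]
3. □(¬q → q), u   [∧-rule on 1]
4. ◇◇¬p, u   [¬→-rule on 2]
5. ¬◇¬p, u   [¬→-rule on 2]
6. ¬q → q, u   [□-rule on 3 via uRu]
7. p, u   [¬◇-rule on 5 via uRu]
8. q, u   [→-rule on 6 (branches; this branch)]
9. ◇¬p, v   [◇-rule on 4: fresh world v, uRv]
10. ¬q → q, v   [□-rule on 3 via uRv]
11. p, v   [¬◇-rule on 5 via uRv]
12. q, v   [→-rule on 10 (branches; this branch)]
13. ¬p, w   [◇-rule on 9: fresh world w, vRw]
14. ¬q → q, w   [□-rule on 3 via uRw]
15. p, w   [¬◇-rule on 5 via uRw]
Accessibility: uRu, uRv, uRw, vRv, vRw, wRw
Branch closes: p and ¬p both at w.
Every branch closes (one shown): unsatisfiable in S4, hence also in S5 (every S5-frame is an S4-frame).
T-tableau for the formula:
1. ¬(◇◇¬p → ◇¬p) ∧ □(¬q → q), u
2. ¬(◇◇¬p → ◇¬p), u   [∧-rule on 1]
3. □(¬q → q), u   [∧-rule on 1]
4. ◇◇¬p, u   [¬→-rule on 2]
5. ¬◇¬p, u   [¬→-rule on 2]
6. ¬q → q, u   [□-rule on 3 via uRu]
7. p, u   [¬◇-rule on 5 via uRu]
8. q, u   [→-rule on 6 (branches; this branch)]
9. ◇¬p, v   [◇-rule on 4: fresh world v, uRv]
10. ¬q → q, v   [□-rule on 3 via uRv]
11. p, v   [¬◇-rule on 5 via uRv]
12. q, v   [→-rule on 10 (branches; this branch)]
13. ¬p, w   [◇-rule on 9: fresh world w, vRw]
Accessibility: uRu, uRv, vRv, vRw, wRw
Complete open branch: satisfiable in T, hence also in K (this T-model is also a K-model).

K, T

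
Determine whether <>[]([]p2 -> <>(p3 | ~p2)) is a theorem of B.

Tableau for the negation ~<>[]([]p2 -> <>(p3 | ~p2)):
1. ~<>[]([]p2 -> <>(p3 | ~p2)), u
2. ~[]([]p2 -> <>(p3 | ~p2)), u
3. ~([]p2 -> <>(p3 | ~p2)), v
4. []p2, v
5. ~<>(p3 | ~p2), v
6. ~[]([]p2 -> <>(p3 | ~p2)), v
7. p2, u
8. p2, v
9. ~(p3 | ~p2), u
10. ~p3, u
11. ~(p3 | ~p2), v
12. ~p3, v
13. ~([]p2 -> <>(p3 | ~p2)), w
14. []p2, w
15. ~<>(p3 | ~p2), w
16. p2, w
17. ~(p3 | ~p2), w
18. ~p3, w
Accessibility: uRu, uRv, vRu, vRv, vRw, wRv, wRw
The negation has an open branch (countermodel exists).

Not valid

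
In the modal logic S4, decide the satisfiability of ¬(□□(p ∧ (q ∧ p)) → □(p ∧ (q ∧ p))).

1. ¬(□□(p ∧ (q ∧ p)) → □(p ∧ (q ∧ p))), u
2. □□(p ∧ (q ∧ p)), u
3. ¬□(p ∧ (q ∧ p)), u
4. □(p ∧ (q ∧ p)), u
5. p ∧ (q ∧ p), u
6. p, u
7. q ∧ p, u
8. q, u
9. ¬(p ∧ (q ∧ p)), v
10. □(p ∧ (q ∧ p)), v
11. p ∧ (q ∧ p), v
12. p, v
13. q ∧ p, v
14. q, v
15. ¬(q ∧ p), v
16. ¬p, v
Accessibility: uRu, uRv, vRv
Branch closes: p and ¬p both at v.
Every branch closes; the branch above is one of them.

Unsatisfiable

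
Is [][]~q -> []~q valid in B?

Tableau for the negation ~([][]~q -> []~q):
1. ~([][]~q -> []~q), w0
2. [][]~q, w0
3. ~[]~q, w0
4. []~q, w0
5. ~q, w0
6. q, w1
7. []~q, w1
8. ~q, w1
Accessibility: w0Rw0, w0Rw1, w1Rw0, w1Rw1
Branch closes: q and ~q both at w1.
Every branch of the negation's tableau closes; the branch above is one of them.

Yes, valid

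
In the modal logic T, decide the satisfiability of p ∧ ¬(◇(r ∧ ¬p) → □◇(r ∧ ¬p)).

1. p ∧ ¬(◇(r ∧ ¬p) → □◇(r ∧ ¬p)), 0
2. p, 0
3. ¬(◇(r ∧ ¬p) → □◇(r ∧ ¬p)), 0
4. ◇(r ∧ ¬p), 0
5. ¬□◇(r ∧ ¬p), 0
6. r ∧ ¬p, 1
7. r, 1
8. ¬p, 1
9. ¬◇(r ∧ ¬p), 2
10. ¬(r ∧ ¬p), 2
11. p, 2
Accessibility: 0R0, 0R1, 0R2, 1R1, 2R2

Satisfiable (open branch found)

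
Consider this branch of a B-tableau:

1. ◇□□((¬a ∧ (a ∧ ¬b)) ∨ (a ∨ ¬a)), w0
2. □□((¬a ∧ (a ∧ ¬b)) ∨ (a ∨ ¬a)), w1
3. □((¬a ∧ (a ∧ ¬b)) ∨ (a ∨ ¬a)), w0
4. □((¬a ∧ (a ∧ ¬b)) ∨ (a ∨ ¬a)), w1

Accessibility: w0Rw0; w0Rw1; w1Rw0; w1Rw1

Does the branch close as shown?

No, open

No atom appears with both signs at the same world.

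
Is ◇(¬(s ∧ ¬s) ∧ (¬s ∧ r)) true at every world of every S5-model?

No, not valid

Tableau for the negation ¬◇(¬(s ∧ ¬s) ∧ (¬s ∧ r)):
1. ¬◇(¬(s ∧ ¬s) ∧ (¬s ∧ r)), w0
2. ¬(¬(s ∧ ¬s) ∧ (¬s ∧ r)), w0
3. ¬(¬s ∧ r), w0
4. ¬r, w0
Accessibility: w0Rw0
The negation has an open branch (countermodel exists).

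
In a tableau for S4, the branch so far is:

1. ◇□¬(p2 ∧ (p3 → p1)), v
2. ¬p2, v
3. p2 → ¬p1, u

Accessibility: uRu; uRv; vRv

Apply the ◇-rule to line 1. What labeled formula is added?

a fresh world w with vRw, and □¬(p2 ∧ (p3 → p1)) at w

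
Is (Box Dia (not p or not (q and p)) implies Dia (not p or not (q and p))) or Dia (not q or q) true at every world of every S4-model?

Tableau for the negation not ((Box Dia (not p or not (q and p)) implies Dia (not p or not (q and p))) or Dia (not q or q)):
1. not ((Box Dia (not p or not (q and p)) implies Dia (not p or not (q and p))) or Dia (not q or q)), u
2. not (Box Dia (not p or not (q and p)) implies Dia (not p or not (q and p))), u
3. not Dia (not q or q), u
4. Box Dia (not p or not (q and p)), u
5. not Dia (not p or not (q and p)), u
6. not (not q or q), u
7. q, u
8. not q, u
Accessibility: uRu
Branch closes: q and not q both at u.
Every branch of the negation's tableau closes; the branch above is one of them.

Valid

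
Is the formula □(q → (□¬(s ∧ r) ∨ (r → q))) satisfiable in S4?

1. □(q → (□¬(s ∧ r) ∨ (r → q))), 0
2. q → (□¬(s ∧ r) ∨ (r → q)), 0
3. □¬(s ∧ r) ∨ (r → q), 0
4. r → q, 0
5. q, 0
Accessibility: 0R0

Satisfiable (open branch found)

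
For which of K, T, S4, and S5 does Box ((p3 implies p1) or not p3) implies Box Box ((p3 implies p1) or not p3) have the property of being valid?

S4, S5

T-tableau for the negation not (Box ((p3 implies p1) or not p3) implies Box Box ((p3 implies p1) or not p3)):
1. not (Box ((p3 implies p1) or not p3) implies Box Box ((p3 implies p1) or not p3)), u
2. Box ((p3 implies p1) or not p3), u
3. not Box Box ((p3 implies p1) or not p3), u
4. (p3 implies p1) or not p3, u
5. not p3, u
6. not Box ((p3 implies p1) or not p3), v
7. (p3 implies p1) or not p3, v
8. not p3, v
9. not ((p3 implies p1) or not p3), w
10. not (p3 implies p1), w
11. p3, w
12. not p1, w
Accessibility: uRu, uRv, vRv, vRw, wRw
Complete open branch: countermodel on a T-frame, so not valid in T, nor in K (the same frame is also a K-frame).
S4-tableau for the negation not (Box ((p3 implies p1) or not p3) implies Box Box ((p3 implies p1) or not p3)):
1. not (Box ((p3 implies p1) or not p3) implies Box Box ((p3 implies p1) or not p3)), u
2. Box ((p3 implies p1) or not p3), u
3. not Box Box ((p3 implies p1) or not p3), u
4. (p3 implies p1) or not p3, u
5. p3 implies p1, u
6. p1, u
7. not Box ((p3 implies p1) or not p3), v
8. (p3 implies p1) or not p3, v
9. p3 implies p1, v
10. p1, v
11. not ((p3 implies p1) or not p3), w
12. not (p3 implies p1), w
13. p3, w
14. not p1, w
15. (p3 implies p1) or not p3, w
16. p3 implies p1, w
17. p1, w
Accessibility: uRu, uRv, uRw, vRv, vRw, wRw
Branch closes: p1 and not p1 both at w.
Every branch closes (one shown): valid in S4, hence also in S5 (every theorem of S4 is a theorem of S5).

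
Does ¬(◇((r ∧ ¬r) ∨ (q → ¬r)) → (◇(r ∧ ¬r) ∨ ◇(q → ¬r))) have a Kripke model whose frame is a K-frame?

No, unsatisfiable

1. ¬(◇((r ∧ ¬r) ∨ (q → ¬r)) → (◇(r ∧ ¬r) ∨ ◇(q → ¬r))), 0
2. ◇((r ∧ ¬r) ∨ (q → ¬r)), 0
3. ¬(◇(r ∧ ¬r) ∨ ◇(q → ¬r)), 0
4. ¬◇(r ∧ ¬r), 0
5. ¬◇(q → ¬r), 0
6. (r ∧ ¬r) ∨ (q → ¬r), 1
7. ¬(r ∧ ¬r), 1
8. ¬(q → ¬r), 1
9. q, 1
10. r, 1
11. q → ¬r, 1
12. ¬r, 1
Accessibility: 0R1
Branch closes: r and ¬r both at 1.
(One branch shown.) All branches close.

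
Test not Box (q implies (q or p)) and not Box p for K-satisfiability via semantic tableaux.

Unsatisfiable (every branch closes)

1. not Box (q implies (q or p)) and not Box p, 0
2. not Box (q implies (q or p)), 0
3. not Box p, 0
4. not (q implies (q or p)), 1
5. q, 1
6. not (q or p), 1
7. not q, 1
8. not p, 1
Accessibility: 0R1
Branch closes: q and not q both at 1.
(One branch shown.) All branches close.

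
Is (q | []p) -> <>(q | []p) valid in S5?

Valid in S5

Tableau for the negation ~((q | []p) -> <>(q | []p)):
1. ~((q | []p) -> <>(q | []p)), 0
2. q | []p, 0   [~->-rule on 1]
3. ~<>(q | []p), 0   [~->-rule on 1]
4. ~(q | []p), 0   [~<>-rule on 3 via 0R0]
5. ~q, 0   [~|-rule on 4]
6. ~[]p, 0   [~|-rule on 4]
7. []p, 0   [|-rule on 2 (branches; this branch)]
8. p, 0   [[]-rule on 7 via 0R0]
9. ~p, 1   [~[]-rule on 6: fresh world 1, 0R1]
10. ~(q | []p), 1   [~<>-rule on 3 via 0R1]
11. ~q, 1   [~|-rule on 10]
12. ~[]p, 1   [~|-rule on 10]
13. p, 1   [[]-rule on 7 via 0R1]
Accessibility: 0R0, 0R1, 1R0, 1R1
Branch closes: p and ~p both at 1.
All branches of the negation close; one closing branch shown above.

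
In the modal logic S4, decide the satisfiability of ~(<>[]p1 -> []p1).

Satisfiable

1. ~(<>[]p1 -> []p1), u
2. <>[]p1, u
3. ~[]p1, u
4. []p1, v
5. p1, v
6. ~p1, w
Accessibility: uRu, uRv, uRw, vRv, wRw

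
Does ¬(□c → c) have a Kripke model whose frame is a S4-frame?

Unsatisfiable (every branch closes)

1. ¬(□c → c), u
2. □c, u
3. ¬c, u
4. c, u
Accessibility: uRu
Branch closes: c and ¬c both at u.
All branches of the tableau close; one closing branch shown above.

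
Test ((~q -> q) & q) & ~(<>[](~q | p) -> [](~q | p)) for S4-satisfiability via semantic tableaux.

1. ((~q -> q) & q) & ~(<>[](~q | p) -> [](~q | p)), u
2. (~q -> q) & q, u
3. ~(<>[](~q | p) -> [](~q | p)), u
4. ~q -> q, u
5. q, u
6. <>[](~q | p), u
7. ~[](~q | p), u
8. [](~q | p), v
9. ~q | p, v
10. p, v
11. ~(~q | p), w
12. q, w
13. ~p, w
Accessibility: uRu, uRv, uRw, vRv, wRw

Satisfiable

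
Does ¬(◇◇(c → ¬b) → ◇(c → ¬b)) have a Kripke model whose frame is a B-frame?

1. ¬(◇◇(c → ¬b) → ◇(c → ¬b)), u
2. ◇◇(c → ¬b), u   [¬→-rule on 1]
3. ¬◇(c → ¬b), u   [¬→-rule on 1]
4. ¬(c → ¬b), u   [¬◇-rule on 3 via uRu]
5. c, u   [¬→-rule on 4]
6. b, u   [¬→-rule on 4]
7. ◇(c → ¬b), v   [◇-rule on 2: fresh world v, uRv]
8. ¬(c → ¬b), v   [¬◇-rule on 3 via uRv]
9. c, v   [¬→-rule on 8]
10. b, v   [¬→-rule on 8]
11. c → ¬b, w   [◇-rule on 7: fresh world w, vRw]
12. ¬b, w   [→-rule on 11 (branches; this branch)]
Accessibility: uRu, uRv, vRu, vRv, vRw, wRv, wRw

Satisfiable (open branch found)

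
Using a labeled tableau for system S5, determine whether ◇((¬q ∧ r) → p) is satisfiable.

1. ◇((¬q ∧ r) → p), w0
2. (¬q ∧ r) → p, w1
3. p, w1
Accessibility: w0Rw0, w0Rw1, w1Rw0, w1Rw1

Yes, satisfiable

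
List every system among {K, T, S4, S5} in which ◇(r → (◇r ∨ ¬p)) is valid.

T, S4, S5

T-tableau for the negation ¬◇(r → (◇r ∨ ¬p)):
1. ¬◇(r → (◇r ∨ ¬p)), u
2. ¬(r → (◇r ∨ ¬p)), u
3. r, u
4. ¬(◇r ∨ ¬p), u
5. ¬◇r, u
6. p, u
7. ¬r, u
Accessibility: uRu
Branch closes: r and ¬r both at u.
Every branch closes (one shown): valid in T, hence also in S4, S5 (every theorem of T is a theorem of S4 and S5).
K-tableau for the negation ¬◇(r → (◇r ∨ ¬p)):
1. ¬◇(r → (◇r ∨ ¬p)), u
Complete open branch: countermodel on a K-frame, so not valid in K.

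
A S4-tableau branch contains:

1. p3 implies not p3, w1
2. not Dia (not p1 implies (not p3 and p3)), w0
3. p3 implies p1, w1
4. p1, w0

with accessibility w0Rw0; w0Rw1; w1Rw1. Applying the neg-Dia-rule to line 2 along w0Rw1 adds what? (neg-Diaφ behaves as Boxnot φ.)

not (not p1 implies (not p3 and p3)), w1

neg-Diaφ behaves as Boxnot φ: propagate the negated body to each accessible world.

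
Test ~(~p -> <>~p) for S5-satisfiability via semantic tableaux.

Unsatisfiable (every branch closes)

1. ~(~p -> <>~p), w0
2. ~p, w0
3. ~<>~p, w0
4. p, w0
Accessibility: w0Rw0
Branch closes: p and ~p both at w0.
(One branch shown.) All branches close.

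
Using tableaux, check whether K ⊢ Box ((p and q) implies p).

Tableau for the negation not Box ((p and q) implies p):
1. not Box ((p and q) implies p), w0
2. not ((p and q) implies p), w1   [neg-Box-rule on 1: fresh world w1, w0Rw1]
3. p and q, w1   [neg-implies-rule on 2]
4. not p, w1   [neg-implies-rule on 2]
5. p, w1   [and-rule on 3]
6. q, w1   [and-rule on 3]
Accessibility: w0Rw1
Branch closes: p and not p both at w1.
All branches of the negation close; one closing branch shown above.

Yes, valid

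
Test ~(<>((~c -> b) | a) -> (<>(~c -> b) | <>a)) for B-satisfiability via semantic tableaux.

1. ~(<>((~c -> b) | a) -> (<>(~c -> b) | <>a)), w0
2. <>((~c -> b) | a), w0
3. ~(<>(~c -> b) | <>a), w0
4. ~<>(~c -> b), w0
5. ~<>a, w0
6. ~(~c -> b), w0
7. ~c, w0
8. ~b, w0
9. ~a, w0
10. (~c -> b) | a, w1
11. ~(~c -> b), w1
12. ~c, w1
13. ~b, w1
14. ~a, w1
15. ~c -> b, w1
16. b, w1
Accessibility: w0Rw0, w0Rw1, w1Rw0, w1Rw1
Branch closes: b and ~b both at w1.
(One branch shown.) All branches close.

No, unsatisfiable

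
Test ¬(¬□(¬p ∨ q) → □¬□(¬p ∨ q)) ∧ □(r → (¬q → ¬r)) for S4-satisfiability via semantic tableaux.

1. ¬(¬□(¬p ∨ q) → □¬□(¬p ∨ q)) ∧ □(r → (¬q → ¬r)), u
2. ¬(¬□(¬p ∨ q) → □¬□(¬p ∨ q)), u
3. □(r → (¬q → ¬r)), u
4. ¬□(¬p ∨ q), u
5. ¬□¬□(¬p ∨ q), u
6. r → (¬q → ¬r), u
7. ¬q → ¬r, u
8. ¬r, u
9. ¬(¬p ∨ q), v
10. p, v
11. ¬q, v
12. r → (¬q → ¬r), v
13. ¬q → ¬r, v
14. ¬r, v
15. □(¬p ∨ q), w
16. r → (¬q → ¬r), w
17. ¬p ∨ q, w
18. ¬q → ¬r, w
19. q, w
20. ¬r, w
Accessibility: uRu, uRv, uRw, vRv, wRw

Yes, satisfiable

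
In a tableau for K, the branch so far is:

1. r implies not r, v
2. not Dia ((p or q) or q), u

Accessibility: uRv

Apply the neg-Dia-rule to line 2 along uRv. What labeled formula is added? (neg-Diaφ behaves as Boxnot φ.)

neg-Diaφ behaves as Boxnot φ: propagate the negated body to each accessible world.

not ((p or q) or q), v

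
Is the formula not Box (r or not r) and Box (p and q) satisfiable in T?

Unsatisfiable

1. not Box (r or not r) and Box (p and q), 0
2. not Box (r or not r), 0
3. Box (p and q), 0
4. p and q, 0
5. p, 0
6. q, 0
7. not (r or not r), 1
8. not r, 1
9. r, 1
Accessibility: 0R0, 0R1, 1R1
Branch closes: r and not r both at 1.
Every branch closes; the branch above is one of them.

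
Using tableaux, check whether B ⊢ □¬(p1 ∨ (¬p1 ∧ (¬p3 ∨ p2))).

Tableau for the negation ¬□¬(p1 ∨ (¬p1 ∧ (¬p3 ∨ p2))):
1. ¬□¬(p1 ∨ (¬p1 ∧ (¬p3 ∨ p2))), u
2. p1 ∨ (¬p1 ∧ (¬p3 ∨ p2)), v
3. ¬p1 ∧ (¬p3 ∨ p2), v
4. ¬p1, v
5. ¬p3 ∨ p2, v
6. p2, v
Accessibility: uRu, uRv, vRu, vRv
The negation has an open branch (countermodel exists).

Not valid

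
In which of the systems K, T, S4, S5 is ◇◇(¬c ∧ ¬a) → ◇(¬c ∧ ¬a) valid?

S4, S5

T-tableau for the negation ¬(◇◇(¬c ∧ ¬a) → ◇(¬c ∧ ¬a)):
1. ¬(◇◇(¬c ∧ ¬a) → ◇(¬c ∧ ¬a)), 0
2. ◇◇(¬c ∧ ¬a), 0
3. ¬◇(¬c ∧ ¬a), 0
4. ¬(¬c ∧ ¬a), 0
5. a, 0
6. ◇(¬c ∧ ¬a), 1
7. ¬(¬c ∧ ¬a), 1
8. a, 1
9. ¬c ∧ ¬a, 2
10. ¬c, 2
11. ¬a, 2
Accessibility: 0R0, 0R1, 1R1, 1R2, 2R2
Complete open branch: countermodel on a T-frame, so not valid in T, nor in K (the same frame is also a K-frame).
S4-tableau for the negation ¬(◇◇(¬c ∧ ¬a) → ◇(¬c ∧ ¬a)):
1. ¬(◇◇(¬c ∧ ¬a) → ◇(¬c ∧ ¬a)), 0
2. ◇◇(¬c ∧ ¬a), 0
3. ¬◇(¬c ∧ ¬a), 0
4. ¬(¬c ∧ ¬a), 0
5. a, 0
6. ◇(¬c ∧ ¬a), 1
7. ¬(¬c ∧ ¬a), 1
8. a, 1
9. ¬c ∧ ¬a, 2
10. ¬c, 2
11. ¬a, 2
12. ¬(¬c ∧ ¬a), 2
13. a, 2
Accessibility: 0R0, 0R1, 0R2, 1R1, 1R2, 2R2
Branch closes: a and ¬a both at 2.
Every branch closes (one shown): valid in S4, hence also in S5 (every theorem of S4 is a theorem of S5).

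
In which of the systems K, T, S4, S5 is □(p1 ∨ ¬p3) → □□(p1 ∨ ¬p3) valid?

S4, S5

T-tableau for the negation ¬(□(p1 ∨ ¬p3) → □□(p1 ∨ ¬p3)):
1. ¬(□(p1 ∨ ¬p3) → □□(p1 ∨ ¬p3)), 0
2. □(p1 ∨ ¬p3), 0   [¬→-rule on 1]
3. ¬□□(p1 ∨ ¬p3), 0   [¬→-rule on 1]
4. p1 ∨ ¬p3, 0   [□-rule on 2 via 0R0]
5. ¬p3, 0   [∨-rule on 4 (branches; this branch)]
6. ¬□(p1 ∨ ¬p3), 1   [¬□-rule on 3: fresh world 1, 0R1]
7. p1 ∨ ¬p3, 1   [□-rule on 2 via 0R1]
8. ¬p3, 1   [∨-rule on 7 (branches; this branch)]
9. ¬(p1 ∨ ¬p3), 2   [¬□-rule on 6: fresh world 2, 1R2]
10. ¬p1, 2   [¬∨-rule on 9]
11. p3, 2   [¬∨-rule on 9]
Accessibility: 0R0, 0R1, 1R1, 1R2, 2R2
Complete open branch: countermodel on a T-frame, so not valid in T, nor in K (the same frame is also a K-frame).
S4-tableau for the negation ¬(□(p1 ∨ ¬p3) → □□(p1 ∨ ¬p3)):
1. ¬(□(p1 ∨ ¬p3) → □□(p1 ∨ ¬p3)), 0
2. □(p1 ∨ ¬p3), 0   [¬→-rule on 1]
3. ¬□□(p1 ∨ ¬p3), 0   [¬→-rule on 1]
4. p1 ∨ ¬p3, 0   [□-rule on 2 via 0R0]
5. ¬p3, 0   [∨-rule on 4 (branches; this branch)]
6. ¬□(p1 ∨ ¬p3), 1   [¬□-rule on 3: fresh world 1, 0R1]
7. p1 ∨ ¬p3, 1   [□-rule on 2 via 0R1]
8. ¬p3, 1   [∨-rule on 7 (branches; this branch)]
9. ¬(p1 ∨ ¬p3), 2   [¬□-rule on 6: fresh world 2, 1R2]
10. ¬p1, 2   [¬∨-rule on 9]
11. p3, 2   [¬∨-rule on 9]
12. p1 ∨ ¬p3, 2   [□-rule on 2 via 0R2]
13. ¬p3, 2   [∨-rule on 12 (branches; this branch)]
Accessibility: 0R0, 0R1, 0R2, 1R1, 1R2, 2R2
Branch closes: p3 and ¬p3 both at 2.
Every branch closes (one shown): valid in S4, hence also in S5 (every theorem of S4 is a theorem of S5).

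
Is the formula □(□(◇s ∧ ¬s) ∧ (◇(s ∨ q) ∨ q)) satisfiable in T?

1. □(□(◇s ∧ ¬s) ∧ (◇(s ∨ q) ∨ q)), w0
2. □(◇s ∧ ¬s) ∧ (◇(s ∨ q) ∨ q), w0
3. □(◇s ∧ ¬s), w0
4. ◇(s ∨ q) ∨ q, w0
5. ◇s ∧ ¬s, w0
6. ◇s, w0
7. ¬s, w0
8. q, w0
9. s, w1
10. □(◇s ∧ ¬s) ∧ (◇(s ∨ q) ∨ q), w1
11. □(◇s ∧ ¬s), w1
12. ◇(s ∨ q) ∨ q, w1
13. ◇s ∧ ¬s, w1
14. ◇s, w1
15. ¬s, w1
Accessibility: w0Rw0, w0Rw1, w1Rw1
Branch closes: s and ¬s both at w1.
All branches of the tableau close; one closing branch shown above.

Unsatisfiable (every branch closes)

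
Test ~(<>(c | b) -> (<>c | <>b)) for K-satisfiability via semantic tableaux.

No, unsatisfiable

1. ~(<>(c | b) -> (<>c | <>b)), 0
2. <>(c | b), 0
3. ~(<>c | <>b), 0
4. ~<>c, 0
5. ~<>b, 0
6. c | b, 1
7. ~c, 1
8. ~b, 1
9. b, 1
Accessibility: 0R1
Branch closes: b and ~b both at 1.
(One branch shown.) All branches close.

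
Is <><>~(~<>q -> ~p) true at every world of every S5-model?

Not valid

Tableau for the negation ~<><>~(~<>q -> ~p):
1. ~<><>~(~<>q -> ~p), u
2. ~<>~(~<>q -> ~p), u   [~<>-rule on 1 via uRu]
3. ~<>q -> ~p, u   [~<>-rule on 2 via uRu]
4. ~p, u   [->-rule on 3 (branches; this branch)]
Accessibility: uRu
The negation has an open branch (countermodel exists).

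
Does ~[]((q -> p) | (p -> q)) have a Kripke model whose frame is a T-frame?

1. ~[]((q -> p) | (p -> q)), w0
2. ~((q -> p) | (p -> q)), w1
3. ~(q -> p), w1
4. ~(p -> q), w1
5. q, w1
6. ~p, w1
7. p, w1
8. ~q, w1
Accessibility: w0Rw0, w0Rw1, w1Rw1
Branch closes: p and ~p both at w1.
(One branch shown.) All branches close.

Unsatisfiable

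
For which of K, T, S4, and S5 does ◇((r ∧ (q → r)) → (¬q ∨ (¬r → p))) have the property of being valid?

T, S4, S5

T-tableau for the negation ¬◇((r ∧ (q → r)) → (¬q ∨ (¬r → p))):
1. ¬◇((r ∧ (q → r)) → (¬q ∨ (¬r → p))), u
2. ¬((r ∧ (q → r)) → (¬q ∨ (¬r → p))), u
3. r ∧ (q → r), u
4. ¬(¬q ∨ (¬r → p)), u
5. r, u
6. q → r, u
7. q, u
8. ¬(¬r → p), u
9. ¬r, u
10. ¬p, u
Accessibility: uRu
Branch closes: r and ¬r both at u.
Every branch closes (one shown): valid in T, hence also in S4, S5 (every theorem of T is a theorem of S4 and S5).
K-tableau for the negation ¬◇((r ∧ (q → r)) → (¬q ∨ (¬r → p))):
1. ¬◇((r ∧ (q → r)) → (¬q ∨ (¬r → p))), u
Complete open branch: countermodel on a K-frame, so not valid in K.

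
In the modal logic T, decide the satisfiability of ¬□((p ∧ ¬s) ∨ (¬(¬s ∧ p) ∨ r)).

1. ¬□((p ∧ ¬s) ∨ (¬(¬s ∧ p) ∨ r)), u
2. ¬((p ∧ ¬s) ∨ (¬(¬s ∧ p) ∨ r)), v   [¬□-rule on 1: fresh world v, uRv]
3. ¬(p ∧ ¬s), v   [¬∨-rule on 2]
4. ¬(¬(¬s ∧ p) ∨ r), v   [¬∨-rule on 2]
5. ¬s ∧ p, v   [¬∨-rule on 4]
6. ¬r, v   [¬∨-rule on 4]
7. ¬s, v   [∧-rule on 5]
8. p, v   [∧-rule on 5]
9. s, v   [¬∧-rule on 3 (branches; this branch)]
Accessibility: uRu, uRv, vRv
Branch closes: s and ¬s both at v.
All branches of the tableau close; one closing branch shown above.

Unsatisfiable (every branch closes)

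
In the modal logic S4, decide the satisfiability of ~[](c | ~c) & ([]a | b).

Unsatisfiable

1. ~[](c | ~c) & ([]a | b), w0
2. ~[](c | ~c), w0
3. []a | b, w0
4. []a, w0
5. a, w0
6. ~(c | ~c), w1
7. ~c, w1
8. c, w1
Accessibility: w0Rw0, w0Rw1, w1Rw1
Branch closes: c and ~c both at w1.
All branches of the tableau close; one closing branch shown above.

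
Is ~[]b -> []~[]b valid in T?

Not valid

Tableau for the negation ~(~[]b -> []~[]b):
1. ~(~[]b -> []~[]b), u
2. ~[]b, u
3. ~[]~[]b, u
4. ~b, v
5. []b, w
6. b, w
Accessibility: uRu, uRv, uRw, vRv, wRw
The negation has an open branch (countermodel exists).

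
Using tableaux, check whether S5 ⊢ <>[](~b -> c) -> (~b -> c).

Yes, valid

Tableau for the negation ~(<>[](~b -> c) -> (~b -> c)):
1. ~(<>[](~b -> c) -> (~b -> c)), 0
2. <>[](~b -> c), 0
3. ~(~b -> c), 0
4. ~b, 0
5. ~c, 0
6. [](~b -> c), 1
7. ~b -> c, 0
8. ~b -> c, 1
9. c, 0
Accessibility: 0R0, 0R1, 1R0, 1R1
Branch closes: c and ~c both at 0.
All branches of the negation close; one closing branch shown above.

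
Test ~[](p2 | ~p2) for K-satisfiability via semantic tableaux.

1. ~[](p2 | ~p2), w0
2. ~(p2 | ~p2), w1   [~[]-rule on 1: fresh world w1, w0Rw1]
3. ~p2, w1   [~|-rule on 2]
4. p2, w1   [~|-rule on 2]
Accessibility: w0Rw1
Branch closes: p2 and ~p2 both at w1.
All branches of the tableau close; one closing branch shown above.

Unsatisfiable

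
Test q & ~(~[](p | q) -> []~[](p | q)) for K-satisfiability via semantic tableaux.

1. q & ~(~[](p | q) -> []~[](p | q)), w0
2. q, w0   [&-rule on 1]
3. ~(~[](p | q) -> []~[](p | q)), w0   [&-rule on 1]
4. ~[](p | q), w0   [~->-rule on 3]
5. ~[]~[](p | q), w0   [~->-rule on 3]
6. ~(p | q), w1   [~[]-rule on 4: fresh world w1, w0Rw1]
7. ~p, w1   [~|-rule on 6]
8. ~q, w1   [~|-rule on 6]
9. [](p | q), w2   [~[]-rule on 5: fresh world w2, w0Rw2]
Accessibility: w0Rw1, w0Rw2

Yes, satisfiable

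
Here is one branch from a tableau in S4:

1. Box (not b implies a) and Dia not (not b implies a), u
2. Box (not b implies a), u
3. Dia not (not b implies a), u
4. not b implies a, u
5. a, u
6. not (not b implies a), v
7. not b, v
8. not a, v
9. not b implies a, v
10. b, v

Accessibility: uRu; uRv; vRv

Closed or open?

Both b and not b appear at v.

Closed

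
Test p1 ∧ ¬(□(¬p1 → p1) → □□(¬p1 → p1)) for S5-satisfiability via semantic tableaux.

1. p1 ∧ ¬(□(¬p1 → p1) → □□(¬p1 → p1)), u
2. p1, u   [∧-rule on 1]
3. ¬(□(¬p1 → p1) → □□(¬p1 → p1)), u   [∧-rule on 1]
4. □(¬p1 → p1), u   [¬→-rule on 3]
5. ¬□□(¬p1 → p1), u   [¬→-rule on 3]
6. ¬p1 → p1, u   [□-rule on 4 via uRu]
7. ¬□(¬p1 → p1), v   [¬□-rule on 5: fresh world v, uRv]
8. ¬p1 → p1, v   [□-rule on 4 via uRv]
9. p1, v   [→-rule on 8 (branches; this branch)]
10. ¬(¬p1 → p1), w   [¬□-rule on 7: fresh world w, vRw]
11. ¬p1, w   [¬→-rule on 10]
12. ¬p1 → p1, w   [□-rule on 4 via uRw]
13. p1, w   [→-rule on 12 (branches; this branch)]
Accessibility: uRu, uRv, uRw, vRu, vRv, vRw, wRu, wRv, wRw
Branch closes: p1 and ¬p1 both at w.
All branches of the tableau close; one closing branch shown above.

No, unsatisfiable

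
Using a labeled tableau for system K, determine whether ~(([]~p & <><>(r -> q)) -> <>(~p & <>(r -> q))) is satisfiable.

Unsatisfiable (every branch closes)

1. ~(([]~p & <><>(r -> q)) -> <>(~p & <>(r -> q))), w0
2. []~p & <><>(r -> q), w0
3. ~<>(~p & <>(r -> q)), w0
4. []~p, w0
5. <><>(r -> q), w0
6. <>(r -> q), w1
7. ~(~p & <>(r -> q)), w1
8. ~p, w1
9. ~<>(r -> q), w1
10. r -> q, w2
11. ~(r -> q), w2
12. r, w2
13. ~q, w2
14. q, w2
Accessibility: w0Rw1, w1Rw2
Branch closes: q and ~q both at w2.
Every branch closes; the branch above is one of them.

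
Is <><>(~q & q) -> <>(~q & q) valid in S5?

Yes, valid

Tableau for the negation ~(<><>(~q & q) -> <>(~q & q)):
1. ~(<><>(~q & q) -> <>(~q & q)), 0
2. <><>(~q & q), 0   [~->-rule on 1]
3. ~<>(~q & q), 0   [~->-rule on 1]
4. ~(~q & q), 0   [~<>-rule on 3 via 0R0]
5. ~q, 0   [~&-rule on 4 (branches; this branch)]
6. <>(~q & q), 1   [<>-rule on 2: fresh world 1, 0R1]
7. ~(~q & q), 1   [~<>-rule on 3 via 0R1]
8. ~q, 1   [~&-rule on 7 (branches; this branch)]
9. ~q & q, 2   [<>-rule on 6: fresh world 2, 1R2]
10. ~q, 2   [&-rule on 9]
11. q, 2   [&-rule on 9]
Accessibility: 0R0, 0R1, 0R2, 1R0, 1R1, 1R2, 2R0, 2R1, 2R2
Branch closes: q and ~q both at 2.
All branches of the negation close; one closing branch shown above.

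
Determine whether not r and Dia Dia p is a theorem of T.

Not valid

Tableau for the negation not (not r and Dia Dia p):
1. not (not r and Dia Dia p), w0
2. not Dia Dia p, w0
3. not Dia p, w0
4. not p, w0
Accessibility: w0Rw0
The negation has an open branch (countermodel exists).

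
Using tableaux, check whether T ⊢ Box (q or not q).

Valid in T

Tableau for the negation not Box (q or not q):
1. not Box (q or not q), u
2. not (q or not q), v
3. not q, v
4. q, v
Accessibility: uRu, uRv, vRv
Branch closes: q and not q both at v.
All branches of the negation close; one closing branch shown above.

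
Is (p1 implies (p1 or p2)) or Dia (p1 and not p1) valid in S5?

Valid

Tableau for the negation not ((p1 implies (p1 or p2)) or Dia (p1 and not p1)):
1. not ((p1 implies (p1 or p2)) or Dia (p1 and not p1)), u
2. not (p1 implies (p1 or p2)), u
3. not Dia (p1 and not p1), u
4. p1, u
5. not (p1 or p2), u
6. not p1, u
7. not p2, u
Accessibility: uRu
Branch closes: p1 and not p1 both at u.
Every branch of the negation's tableau closes; the branch above is one of them.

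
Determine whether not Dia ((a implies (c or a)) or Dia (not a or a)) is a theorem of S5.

Not valid

Tableau for the negation Dia ((a implies (c or a)) or Dia (not a or a)):
1. Dia ((a implies (c or a)) or Dia (not a or a)), 0
2. (a implies (c or a)) or Dia (not a or a), 1
3. Dia (not a or a), 1
4. not a or a, 2
5. a, 2
Accessibility: 0R0, 0R1, 0R2, 1R0, 1R1, 1R2, 2R0, 2R1, 2R2
The negation has an open branch (countermodel exists).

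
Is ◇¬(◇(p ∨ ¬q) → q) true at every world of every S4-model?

No, not valid

Tableau for the negation ¬◇¬(◇(p ∨ ¬q) → q):
1. ¬◇¬(◇(p ∨ ¬q) → q), w0
2. ◇(p ∨ ¬q) → q, w0
3. q, w0
Accessibility: w0Rw0
The negation has an open branch (countermodel exists).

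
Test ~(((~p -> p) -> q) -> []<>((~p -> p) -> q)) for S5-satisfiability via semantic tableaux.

No, unsatisfiable

1. ~(((~p -> p) -> q) -> []<>((~p -> p) -> q)), w0
2. (~p -> p) -> q, w0   [~->-rule on 1]
3. ~[]<>((~p -> p) -> q), w0   [~->-rule on 1]
4. ~(~p -> p), w0   [->-rule on 2 (branches; this branch)]
5. ~p, w0   [~->-rule on 4]
6. ~<>((~p -> p) -> q), w1   [~[]-rule on 3: fresh world w1, w0Rw1]
7. ~((~p -> p) -> q), w0   [~<>-rule on 6 via w1Rw0]
8. ~p -> p, w0   [~->-rule on 7]
9. ~q, w0   [~->-rule on 7]
10. ~((~p -> p) -> q), w1   [~<>-rule on 6 via w1Rw1]
11. ~p -> p, w1   [~->-rule on 10]
12. ~q, w1   [~->-rule on 10]
13. p, w0   [->-rule on 8 (branches; this branch)]
Accessibility: w0Rw0, w0Rw1, w1Rw0, w1Rw1
Branch closes: p and ~p both at w0.
All branches of the tableau close; one closing branch shown above.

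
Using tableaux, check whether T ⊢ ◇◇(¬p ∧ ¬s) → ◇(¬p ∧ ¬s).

Invalid (countermodel exists)

Tableau for the negation ¬(◇◇(¬p ∧ ¬s) → ◇(¬p ∧ ¬s)):
1. ¬(◇◇(¬p ∧ ¬s) → ◇(¬p ∧ ¬s)), w0
2. ◇◇(¬p ∧ ¬s), w0
3. ¬◇(¬p ∧ ¬s), w0
4. ¬(¬p ∧ ¬s), w0
5. s, w0
6. ◇(¬p ∧ ¬s), w1
7. ¬(¬p ∧ ¬s), w1
8. s, w1
9. ¬p ∧ ¬s, w2
10. ¬p, w2
11. ¬s, w2
Accessibility: w0Rw0, w0Rw1, w1Rw1, w1Rw2, w2Rw2
The negation has an open branch (countermodel exists).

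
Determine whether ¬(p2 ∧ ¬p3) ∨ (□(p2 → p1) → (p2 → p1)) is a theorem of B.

Tableau for the negation ¬(¬(p2 ∧ ¬p3) ∨ (□(p2 → p1) → (p2 → p1))):
1. ¬(¬(p2 ∧ ¬p3) ∨ (□(p2 → p1) → (p2 → p1))), 0
2. p2 ∧ ¬p3, 0   [¬∨-rule on 1]
3. ¬(□(p2 → p1) → (p2 → p1)), 0   [¬∨-rule on 1]
4. p2, 0   [∧-rule on 2]
5. ¬p3, 0   [∧-rule on 2]
6. □(p2 → p1), 0   [¬→-rule on 3]
7. ¬(p2 → p1), 0   [¬→-rule on 3]
8. ¬p1, 0   [¬→-rule on 7]
9. p2 → p1, 0   [□-rule on 6 via 0R0]
10. p1, 0   [→-rule on 9 (branches; this branch)]
Accessibility: 0R0
Branch closes: p1 and ¬p1 both at 0.
Every branch of the negation's tableau closes; the branch above is one of them.

Valid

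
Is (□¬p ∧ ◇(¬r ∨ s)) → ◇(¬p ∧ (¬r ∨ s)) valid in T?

Valid in T

Tableau for the negation ¬((□¬p ∧ ◇(¬r ∨ s)) → ◇(¬p ∧ (¬r ∨ s))):
1. ¬((□¬p ∧ ◇(¬r ∨ s)) → ◇(¬p ∧ (¬r ∨ s))), 0
2. □¬p ∧ ◇(¬r ∨ s), 0
3. ¬◇(¬p ∧ (¬r ∨ s)), 0
4. □¬p, 0
5. ◇(¬r ∨ s), 0
6. ¬(¬p ∧ (¬r ∨ s)), 0
7. ¬p, 0
8. ¬(¬r ∨ s), 0
9. r, 0
10. ¬s, 0
11. ¬r ∨ s, 1
12. ¬(¬p ∧ (¬r ∨ s)), 1
13. ¬p, 1
14. s, 1
15. ¬(¬r ∨ s), 1
16. r, 1
17. ¬s, 1
Accessibility: 0R0, 0R1, 1R1
Branch closes: s and ¬s both at 1.
Every branch of the negation's tableau closes; the branch above is one of them.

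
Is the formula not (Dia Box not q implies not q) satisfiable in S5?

No, unsatisfiable

1. not (Dia Box not q implies not q), w0
2. Dia Box not q, w0   [neg-implies-rule on 1]
3. q, w0   [neg-implies-rule on 1]
4. Box not q, w1   [Dia-rule on 2: fresh world w1, w0Rw1]
5. not q, w0   [Box-rule on 4 via w1Rw0]
Accessibility: w0Rw0, w0Rw1, w1Rw0, w1Rw1
Branch closes: q and not q both at w0.
(One branch shown.) All branches close.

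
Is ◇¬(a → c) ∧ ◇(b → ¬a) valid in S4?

Invalid (countermodel exists)

Tableau for the negation ¬(◇¬(a → c) ∧ ◇(b → ¬a)):
1. ¬(◇¬(a → c) ∧ ◇(b → ¬a)), w0
2. ¬◇(b → ¬a), w0   [¬∧-rule on 1 (branches; this branch)]
3. ¬(b → ¬a), w0   [¬◇-rule on 2 via w0Rw0]
4. b, w0   [¬→-rule on 3]
5. a, w0   [¬→-rule on 3]
Accessibility: w0Rw0
The negation has an open branch (countermodel exists).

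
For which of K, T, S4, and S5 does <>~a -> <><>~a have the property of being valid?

T, S4, S5

K-tableau for the negation ~(<>~a -> <><>~a):
1. ~(<>~a -> <><>~a), u
2. <>~a, u   [~->-rule on 1]
3. ~<><>~a, u   [~->-rule on 1]
4. ~a, v   [<>-rule on 2: fresh world v, uRv]
5. ~<>~a, v   [~<>-rule on 3 via uRv]
Accessibility: uRv
Complete open branch: countermodel on a K-frame, so not valid in K.
T-tableau for the negation ~(<>~a -> <><>~a):
1. ~(<>~a -> <><>~a), u
2. <>~a, u   [~->-rule on 1]
3. ~<><>~a, u   [~->-rule on 1]
4. ~<>~a, u   [~<>-rule on 3 via uRu]
5. a, u   [~<>-rule on 4 via uRu]
6. ~a, v   [<>-rule on 2: fresh world v, uRv]
7. ~<>~a, v   [~<>-rule on 3 via uRv]
8. a, v   [~<>-rule on 4 via uRv]
Accessibility: uRu, uRv, vRv
Branch closes: a and ~a both at v.
Every branch closes (one shown): valid in T, hence also in S4, S5 (every theorem of T is a theorem of S4 and S5).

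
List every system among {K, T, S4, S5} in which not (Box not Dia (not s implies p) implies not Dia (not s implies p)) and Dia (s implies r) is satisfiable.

T-tableau for the formula:
1. not (Box not Dia (not s implies p) implies not Dia (not s implies p)) and Dia (s implies r), u
2. not (Box not Dia (not s implies p) implies not Dia (not s implies p)), u   [and-rule on 1]
3. Dia (s implies r), u   [and-rule on 1]
4. Box not Dia (not s implies p), u   [neg-implies-rule on 2]
5. Dia (not s implies p), u   [neg-implies-rule on 2]
6. not Dia (not s implies p), u   [Box-rule on 4 via uRu]
7. not (not s implies p), u   [neg-Dia-rule on 6 via uRu]
8. not s, u   [neg-implies-rule on 7]
9. not p, u   [neg-implies-rule on 7]
10. s implies r, v   [Dia-rule on 3: fresh world v, uRv]
11. not Dia (not s implies p), v   [Box-rule on 4 via uRv]
12. not (not s implies p), v   [neg-Dia-rule on 6 via uRv]
13. not s, v   [neg-implies-rule on 12]
14. not p, v   [neg-implies-rule on 12]
15. r, v   [implies-rule on 10 (branches; this branch)]
16. not s implies p, w   [Dia-rule on 5: fresh world w, uRw]
17. not Dia (not s implies p), w   [Box-rule on 4 via uRw]
18. not (not s implies p), w   [neg-Dia-rule on 6 via uRw]
19. not s, w   [neg-implies-rule on 18]
20. not p, w   [neg-implies-rule on 18]
21. p, w   [implies-rule on 16 (branches; this branch)]
Accessibility: uRu, uRv, uRw, vRv, wRw
Branch closes: p and not p both at w.
Every branch closes (one shown): unsatisfiable in T, hence also in S4, S5 (every S4/S5-frame is a T-frame).
K-tableau for the formula:
1. not (Box not Dia (not s implies p) implies not Dia (not s implies p)) and Dia (s implies r), u
2. not (Box not Dia (not s implies p) implies not Dia (not s implies p)), u   [and-rule on 1]
3. Dia (s implies r), u   [and-rule on 1]
4. Box not Dia (not s implies p), u   [neg-implies-rule on 2]
5. Dia (not s implies p), u   [neg-implies-rule on 2]
6. s implies r, v   [Dia-rule on 3: fresh world v, uRv]
7. not Dia (not s implies p), v   [Box-rule on 4 via uRv]
8. r, v   [implies-rule on 6 (branches; this branch)]
9. not s implies p, w   [Dia-rule on 5: fresh world w, uRw]
10. not Dia (not s implies p), w   [Box-rule on 4 via uRw]
11. p, w   [implies-rule on 9 (branches; this branch)]
Accessibility: uRv, uRw
Complete open branch: satisfiable in K.

K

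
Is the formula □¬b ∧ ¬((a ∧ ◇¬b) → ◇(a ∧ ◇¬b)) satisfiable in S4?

1. □¬b ∧ ¬((a ∧ ◇¬b) → ◇(a ∧ ◇¬b)), w0
2. □¬b, w0   [∧-rule on 1]
3. ¬((a ∧ ◇¬b) → ◇(a ∧ ◇¬b)), w0   [∧-rule on 1]
4. a ∧ ◇¬b, w0   [¬→-rule on 3]
5. ¬◇(a ∧ ◇¬b), w0   [¬→-rule on 3]
6. a, w0   [∧-rule on 4]
7. ◇¬b, w0   [∧-rule on 4]
8. ¬b, w0   [□-rule on 2 via w0Rw0]
9. ¬(a ∧ ◇¬b), w0   [¬◇-rule on 5 via w0Rw0]
10. ¬◇¬b, w0   [¬∧-rule on 9 (branches; this branch)]
11. b, w0   [¬◇-rule on 10 via w0Rw0]
Accessibility: w0Rw0
Branch closes: b and ¬b both at w0.
All branches of the tableau close; one closing branch shown above.

Unsatisfiable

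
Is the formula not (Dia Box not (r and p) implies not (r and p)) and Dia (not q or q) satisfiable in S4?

Satisfiable

1. not (Dia Box not (r and p) implies not (r and p)) and Dia (not q or q), u
2. not (Dia Box not (r and p) implies not (r and p)), u   [and-rule on 1]
3. Dia (not q or q), u   [and-rule on 1]
4. Dia Box not (r and p), u   [neg-implies-rule on 2]
5. r and p, u   [neg-implies-rule on 2]
6. r, u   [and-rule on 5]
7. p, u   [and-rule on 5]
8. not q or q, v   [Dia-rule on 3: fresh world v, uRv]
9. q, v   [or-rule on 8 (branches; this branch)]
10. Box not (r and p), w   [Dia-rule on 4: fresh world w, uRw]
11. not (r and p), w   [Box-rule on 10 via wRw]
12. not p, w   [neg-and-rule on 11 (branches; this branch)]
Accessibility: uRu, uRv, uRw, vRv, wRw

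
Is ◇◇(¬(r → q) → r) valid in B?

Tableau for the negation ¬◇◇(¬(r → q) → r):
1. ¬◇◇(¬(r → q) → r), 0
2. ¬◇(¬(r → q) → r), 0
3. ¬(¬(r → q) → r), 0
4. ¬(r → q), 0
5. ¬r, 0
6. r, 0
7. ¬q, 0
Accessibility: 0R0
Branch closes: r and ¬r both at 0.
Every branch of the negation's tableau closes; the branch above is one of them.

Valid in B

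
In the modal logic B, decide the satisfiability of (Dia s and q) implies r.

Yes, satisfiable

1. (Dia s and q) implies r, w0
2. r, w0   [implies-rule on 1 (branches; this branch)]
Accessibility: w0Rw0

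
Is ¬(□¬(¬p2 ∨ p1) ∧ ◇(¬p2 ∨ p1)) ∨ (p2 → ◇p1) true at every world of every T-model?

Valid in T

Tableau for the negation ¬(¬(□¬(¬p2 ∨ p1) ∧ ◇(¬p2 ∨ p1)) ∨ (p2 → ◇p1)):
1. ¬(¬(□¬(¬p2 ∨ p1) ∧ ◇(¬p2 ∨ p1)) ∨ (p2 → ◇p1)), w0
2. □¬(¬p2 ∨ p1) ∧ ◇(¬p2 ∨ p1), w0
3. ¬(p2 → ◇p1), w0
4. □¬(¬p2 ∨ p1), w0
5. ◇(¬p2 ∨ p1), w0
6. p2, w0
7. ¬◇p1, w0
8. ¬(¬p2 ∨ p1), w0
9. ¬p1, w0
10. ¬p2 ∨ p1, w1
11. ¬(¬p2 ∨ p1), w1
12. p2, w1
13. ¬p1, w1
14. p1, w1
Accessibility: w0Rw0, w0Rw1, w1Rw1
Branch closes: p1 and ¬p1 both at w1.
All branches of the negation close; one closing branch shown above.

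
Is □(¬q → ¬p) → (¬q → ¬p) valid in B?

Tableau for the negation ¬(□(¬q → ¬p) → (¬q → ¬p)):
1. ¬(□(¬q → ¬p) → (¬q → ¬p)), u
2. □(¬q → ¬p), u   [¬→-rule on 1]
3. ¬(¬q → ¬p), u   [¬→-rule on 1]
4. ¬q, u   [¬→-rule on 3]
5. p, u   [¬→-rule on 3]
6. ¬q → ¬p, u   [□-rule on 2 via uRu]
7. ¬p, u   [→-rule on 6 (branches; this branch)]
Accessibility: uRu
Branch closes: p and ¬p both at u.
All branches of the negation close; one closing branch shown above.

Valid in B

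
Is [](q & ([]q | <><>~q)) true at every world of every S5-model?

Tableau for the negation ~[](q & ([]q | <><>~q)):
1. ~[](q & ([]q | <><>~q)), u
2. ~(q & ([]q | <><>~q)), v
3. ~q, v
Accessibility: uRu, uRv, vRu, vRv
The negation has an open branch (countermodel exists).

Invalid (countermodel exists)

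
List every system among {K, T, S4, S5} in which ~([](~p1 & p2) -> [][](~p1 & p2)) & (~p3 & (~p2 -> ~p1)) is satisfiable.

S4-tableau for the formula:
1. ~([](~p1 & p2) -> [][](~p1 & p2)) & (~p3 & (~p2 -> ~p1)), w0
2. ~([](~p1 & p2) -> [][](~p1 & p2)), w0
3. ~p3 & (~p2 -> ~p1), w0
4. [](~p1 & p2), w0
5. ~[][](~p1 & p2), w0
6. ~p3, w0
7. ~p2 -> ~p1, w0
8. ~p1 & p2, w0
9. ~p1, w0
10. p2, w0
11. ~[](~p1 & p2), w1
12. ~p1 & p2, w1
13. ~p1, w1
14. p2, w1
15. ~(~p1 & p2), w2
16. ~p1 & p2, w2
17. ~p1, w2
18. p2, w2
19. ~p2, w2
Accessibility: w0Rw0, w0Rw1, w0Rw2, w1Rw1, w1Rw2, w2Rw2
Branch closes: p2 and ~p2 both at w2.
Every branch closes (one shown): unsatisfiable in S4, hence also in S5 (every S5-frame is an S4-frame).
T-tableau for the formula:
1. ~([](~p1 & p2) -> [][](~p1 & p2)) & (~p3 & (~p2 -> ~p1)), w0
2. ~([](~p1 & p2) -> [][](~p1 & p2)), w0
3. ~p3 & (~p2 -> ~p1), w0
4. [](~p1 & p2), w0
5. ~[][](~p1 & p2), w0
6. ~p3, w0
7. ~p2 -> ~p1, w0
8. ~p1 & p2, w0
9. ~p1, w0
10. p2, w0
11. ~[](~p1 & p2), w1
12. ~p1 & p2, w1
13. ~p1, w1
14. p2, w1
15. ~(~p1 & p2), w2
16. ~p2, w2
Accessibility: w0Rw0, w0Rw1, w1Rw1, w1Rw2, w2Rw2
Complete open branch: satisfiable in T, hence also in K (this T-model is also a K-model).

K, T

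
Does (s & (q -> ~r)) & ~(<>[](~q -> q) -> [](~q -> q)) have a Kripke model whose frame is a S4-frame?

Yes, satisfiable

1. (s & (q -> ~r)) & ~(<>[](~q -> q) -> [](~q -> q)), w0
2. s & (q -> ~r), w0   [&-rule on 1]
3. ~(<>[](~q -> q) -> [](~q -> q)), w0   [&-rule on 1]
4. s, w0   [&-rule on 2]
5. q -> ~r, w0   [&-rule on 2]
6. <>[](~q -> q), w0   [~->-rule on 3]
7. ~[](~q -> q), w0   [~->-rule on 3]
8. ~r, w0   [->-rule on 5 (branches; this branch)]
9. [](~q -> q), w1   [<>-rule on 6: fresh world w1, w0Rw1]
10. ~q -> q, w1   [[]-rule on 9 via w1Rw1]
11. q, w1   [->-rule on 10 (branches; this branch)]
12. ~(~q -> q), w2   [~[]-rule on 7: fresh world w2, w0Rw2]
13. ~q, w2   [~->-rule on 12]
Accessibility: w0Rw0, w0Rw1, w0Rw2, w1Rw1, w2Rw2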